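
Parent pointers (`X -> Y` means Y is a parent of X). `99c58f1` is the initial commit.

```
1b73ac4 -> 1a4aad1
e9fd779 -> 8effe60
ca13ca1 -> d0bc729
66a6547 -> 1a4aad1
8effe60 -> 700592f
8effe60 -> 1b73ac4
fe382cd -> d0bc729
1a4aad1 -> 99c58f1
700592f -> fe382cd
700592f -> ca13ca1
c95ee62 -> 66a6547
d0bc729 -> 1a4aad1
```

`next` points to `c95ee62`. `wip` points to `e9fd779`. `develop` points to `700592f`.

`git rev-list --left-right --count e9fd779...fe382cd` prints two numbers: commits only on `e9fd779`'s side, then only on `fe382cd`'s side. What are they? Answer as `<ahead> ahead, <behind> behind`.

5 ahead, 0 behind

Reachable from e9fd779: {1a4aad1, 1b73ac4, 700592f, 8effe60, 99c58f1, ca13ca1, d0bc729, e9fd779, fe382cd}.
Reachable from fe382cd: {1a4aad1, 99c58f1, d0bc729, fe382cd}.
Only in e9fd779's history (ahead): {1b73ac4, 700592f, 8effe60, ca13ca1, e9fd779} — 5.
Only in fe382cd's history (behind): {} — 0.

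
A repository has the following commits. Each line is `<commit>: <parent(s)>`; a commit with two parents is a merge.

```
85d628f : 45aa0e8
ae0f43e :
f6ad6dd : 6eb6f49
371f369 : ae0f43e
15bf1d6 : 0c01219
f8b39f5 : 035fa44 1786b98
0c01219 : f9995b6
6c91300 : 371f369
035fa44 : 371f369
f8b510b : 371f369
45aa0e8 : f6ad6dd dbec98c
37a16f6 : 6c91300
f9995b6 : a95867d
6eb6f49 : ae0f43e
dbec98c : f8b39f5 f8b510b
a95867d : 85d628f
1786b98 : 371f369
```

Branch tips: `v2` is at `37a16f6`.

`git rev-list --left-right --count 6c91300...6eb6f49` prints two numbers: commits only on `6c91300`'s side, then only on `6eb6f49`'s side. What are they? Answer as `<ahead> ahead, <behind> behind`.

Reachable from 6c91300: {371f369, 6c91300, ae0f43e}.
Reachable from 6eb6f49: {6eb6f49, ae0f43e}.
Only in 6c91300's history (ahead): {371f369, 6c91300} — 2.
Only in 6eb6f49's history (behind): {6eb6f49} — 1.

2 ahead, 1 behind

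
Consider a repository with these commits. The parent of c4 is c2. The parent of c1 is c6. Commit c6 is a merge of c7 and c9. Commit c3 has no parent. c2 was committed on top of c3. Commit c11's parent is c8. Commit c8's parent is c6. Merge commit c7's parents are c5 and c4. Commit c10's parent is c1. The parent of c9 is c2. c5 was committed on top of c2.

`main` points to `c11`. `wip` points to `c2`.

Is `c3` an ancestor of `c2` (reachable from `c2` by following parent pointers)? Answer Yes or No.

Ancestors of c2 (commits reachable by following parents): {c2, c3}.
c3 is in that set, so it is an ancestor of c2.

Yes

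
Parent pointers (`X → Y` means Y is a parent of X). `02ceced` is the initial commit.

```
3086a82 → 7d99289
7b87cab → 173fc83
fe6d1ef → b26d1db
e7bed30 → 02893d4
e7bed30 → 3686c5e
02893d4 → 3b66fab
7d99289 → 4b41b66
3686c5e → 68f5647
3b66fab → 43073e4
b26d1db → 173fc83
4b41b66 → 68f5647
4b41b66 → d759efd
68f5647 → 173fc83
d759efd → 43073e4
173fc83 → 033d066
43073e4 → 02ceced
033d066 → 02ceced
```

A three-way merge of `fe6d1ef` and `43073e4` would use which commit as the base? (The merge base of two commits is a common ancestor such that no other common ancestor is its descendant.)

Ancestors of fe6d1ef: {02ceced, 033d066, 173fc83, b26d1db, fe6d1ef}.
Ancestors of 43073e4: {02ceced, 43073e4}.
Common ancestors: {02ceced}.
The only common ancestor is 02ceced, so it is the merge base.

02ceced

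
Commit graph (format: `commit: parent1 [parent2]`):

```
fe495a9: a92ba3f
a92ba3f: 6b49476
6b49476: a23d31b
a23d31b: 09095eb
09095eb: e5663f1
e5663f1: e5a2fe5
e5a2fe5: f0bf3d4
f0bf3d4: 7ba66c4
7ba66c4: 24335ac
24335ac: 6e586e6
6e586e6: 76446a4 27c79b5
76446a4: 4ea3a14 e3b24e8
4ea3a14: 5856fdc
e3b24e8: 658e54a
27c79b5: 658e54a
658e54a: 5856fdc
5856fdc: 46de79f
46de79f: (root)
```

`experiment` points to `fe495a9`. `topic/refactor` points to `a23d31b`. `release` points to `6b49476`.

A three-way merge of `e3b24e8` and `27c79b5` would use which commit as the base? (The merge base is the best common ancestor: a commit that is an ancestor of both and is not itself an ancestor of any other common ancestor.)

Ancestors of e3b24e8: {46de79f, 5856fdc, 658e54a, e3b24e8}.
Ancestors of 27c79b5: {27c79b5, 46de79f, 5856fdc, 658e54a}.
Common ancestors: {46de79f, 5856fdc, 658e54a}.
Among these, 658e54a is not an ancestor of any other common ancestor — it is the merge base.

658e54a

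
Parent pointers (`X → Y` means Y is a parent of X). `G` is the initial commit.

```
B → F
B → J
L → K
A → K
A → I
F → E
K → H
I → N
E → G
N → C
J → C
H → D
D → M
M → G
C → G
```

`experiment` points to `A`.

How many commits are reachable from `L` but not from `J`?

5

Reachable from L: {D, G, H, K, L, M}.
Reachable from J: {C, G, J}.
In L's history but not J's: {D, H, K, L, M} — 5 commits.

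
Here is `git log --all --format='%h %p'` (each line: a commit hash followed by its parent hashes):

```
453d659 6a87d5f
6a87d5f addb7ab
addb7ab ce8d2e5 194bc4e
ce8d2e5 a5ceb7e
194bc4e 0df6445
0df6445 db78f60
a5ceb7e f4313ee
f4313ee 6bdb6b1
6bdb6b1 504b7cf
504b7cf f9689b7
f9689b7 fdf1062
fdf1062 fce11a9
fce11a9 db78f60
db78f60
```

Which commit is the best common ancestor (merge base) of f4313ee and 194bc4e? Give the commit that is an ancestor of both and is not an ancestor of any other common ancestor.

db78f60

Ancestors of f4313ee: {504b7cf, 6bdb6b1, db78f60, f4313ee, f9689b7, fce11a9, fdf1062}.
Ancestors of 194bc4e: {0df6445, 194bc4e, db78f60}.
Common ancestors: {db78f60}.
The only common ancestor is db78f60, so it is the merge base.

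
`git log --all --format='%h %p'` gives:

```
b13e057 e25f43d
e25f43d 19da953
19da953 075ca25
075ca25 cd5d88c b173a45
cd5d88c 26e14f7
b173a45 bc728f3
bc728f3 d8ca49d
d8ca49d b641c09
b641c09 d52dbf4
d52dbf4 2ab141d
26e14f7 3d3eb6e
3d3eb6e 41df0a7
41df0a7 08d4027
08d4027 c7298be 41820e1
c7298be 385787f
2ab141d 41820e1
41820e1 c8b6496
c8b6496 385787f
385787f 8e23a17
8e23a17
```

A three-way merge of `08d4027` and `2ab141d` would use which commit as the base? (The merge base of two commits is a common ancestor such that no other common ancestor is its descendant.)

Ancestors of 08d4027: {08d4027, 385787f, 41820e1, 8e23a17, c7298be, c8b6496}.
Ancestors of 2ab141d: {2ab141d, 385787f, 41820e1, 8e23a17, c8b6496}.
Common ancestors: {385787f, 41820e1, 8e23a17, c8b6496}.
Among these, 41820e1 is not an ancestor of any other common ancestor — it is the merge base.

41820e1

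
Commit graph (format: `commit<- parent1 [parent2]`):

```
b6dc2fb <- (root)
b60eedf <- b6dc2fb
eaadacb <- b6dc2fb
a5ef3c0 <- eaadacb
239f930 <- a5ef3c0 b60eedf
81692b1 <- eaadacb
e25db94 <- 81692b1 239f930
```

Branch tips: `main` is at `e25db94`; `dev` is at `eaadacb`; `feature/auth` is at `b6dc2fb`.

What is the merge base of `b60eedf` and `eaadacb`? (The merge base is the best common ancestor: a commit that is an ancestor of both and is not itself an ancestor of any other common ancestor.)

Ancestors of b60eedf: {b60eedf, b6dc2fb}.
Ancestors of eaadacb: {b6dc2fb, eaadacb}.
Common ancestors: {b6dc2fb}.
The only common ancestor is b6dc2fb, so it is the merge base.

b6dc2fb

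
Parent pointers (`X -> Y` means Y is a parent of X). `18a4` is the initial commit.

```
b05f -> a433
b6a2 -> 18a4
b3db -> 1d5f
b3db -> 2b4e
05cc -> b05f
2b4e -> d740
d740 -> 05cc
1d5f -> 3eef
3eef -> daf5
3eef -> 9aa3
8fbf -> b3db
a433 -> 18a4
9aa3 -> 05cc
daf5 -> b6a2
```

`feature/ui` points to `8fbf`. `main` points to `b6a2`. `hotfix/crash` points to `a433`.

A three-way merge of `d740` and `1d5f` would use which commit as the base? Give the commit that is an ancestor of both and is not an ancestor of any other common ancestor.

Ancestors of d740: {05cc, 18a4, a433, b05f, d740}.
Ancestors of 1d5f: {05cc, 18a4, 1d5f, 3eef, 9aa3, a433, b05f, b6a2, daf5}.
Common ancestors: {05cc, 18a4, a433, b05f}.
Among these, 05cc is not an ancestor of any other common ancestor — it is the merge base.

05cc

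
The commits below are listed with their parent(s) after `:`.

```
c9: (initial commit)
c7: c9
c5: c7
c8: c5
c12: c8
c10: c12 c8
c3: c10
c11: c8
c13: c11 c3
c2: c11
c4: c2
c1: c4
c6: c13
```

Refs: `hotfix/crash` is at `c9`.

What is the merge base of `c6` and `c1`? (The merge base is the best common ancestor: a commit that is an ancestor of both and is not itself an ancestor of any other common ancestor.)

c11

Ancestors of c6: {c10, c11, c12, c13, c3, c5, c6, c7, c8, c9}.
Ancestors of c1: {c1, c11, c2, c4, c5, c7, c8, c9}.
Common ancestors: {c11, c5, c7, c8, c9}.
Among these, c11 is not an ancestor of any other common ancestor — it is the merge base.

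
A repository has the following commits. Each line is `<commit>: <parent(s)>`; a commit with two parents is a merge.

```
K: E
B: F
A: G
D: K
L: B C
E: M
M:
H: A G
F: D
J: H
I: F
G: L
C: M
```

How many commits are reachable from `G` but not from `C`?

7

Reachable from G: {B, C, D, E, F, G, K, L, M}.
Reachable from C: {C, M}.
In G's history but not C's: {B, D, E, F, G, K, L} — 7 commits.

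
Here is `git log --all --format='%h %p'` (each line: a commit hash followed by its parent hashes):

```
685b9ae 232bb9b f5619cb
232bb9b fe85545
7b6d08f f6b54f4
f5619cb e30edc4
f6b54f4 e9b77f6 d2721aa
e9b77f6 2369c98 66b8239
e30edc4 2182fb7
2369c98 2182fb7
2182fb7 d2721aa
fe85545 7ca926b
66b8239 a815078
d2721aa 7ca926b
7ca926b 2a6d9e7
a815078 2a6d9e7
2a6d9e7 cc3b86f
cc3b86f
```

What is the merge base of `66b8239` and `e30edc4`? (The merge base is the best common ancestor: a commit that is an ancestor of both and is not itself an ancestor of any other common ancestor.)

2a6d9e7

Ancestors of 66b8239: {2a6d9e7, 66b8239, a815078, cc3b86f}.
Ancestors of e30edc4: {2182fb7, 2a6d9e7, 7ca926b, cc3b86f, d2721aa, e30edc4}.
Common ancestors: {2a6d9e7, cc3b86f}.
Among these, 2a6d9e7 is not an ancestor of any other common ancestor — it is the merge base.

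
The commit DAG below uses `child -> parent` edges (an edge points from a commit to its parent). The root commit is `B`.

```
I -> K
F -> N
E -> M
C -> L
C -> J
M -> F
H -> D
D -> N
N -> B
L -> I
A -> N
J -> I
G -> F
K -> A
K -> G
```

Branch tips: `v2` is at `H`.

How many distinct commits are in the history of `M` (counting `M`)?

4

Walking parent pointers from M: reachable set = {B, F, M, N}.
That is 4 commits.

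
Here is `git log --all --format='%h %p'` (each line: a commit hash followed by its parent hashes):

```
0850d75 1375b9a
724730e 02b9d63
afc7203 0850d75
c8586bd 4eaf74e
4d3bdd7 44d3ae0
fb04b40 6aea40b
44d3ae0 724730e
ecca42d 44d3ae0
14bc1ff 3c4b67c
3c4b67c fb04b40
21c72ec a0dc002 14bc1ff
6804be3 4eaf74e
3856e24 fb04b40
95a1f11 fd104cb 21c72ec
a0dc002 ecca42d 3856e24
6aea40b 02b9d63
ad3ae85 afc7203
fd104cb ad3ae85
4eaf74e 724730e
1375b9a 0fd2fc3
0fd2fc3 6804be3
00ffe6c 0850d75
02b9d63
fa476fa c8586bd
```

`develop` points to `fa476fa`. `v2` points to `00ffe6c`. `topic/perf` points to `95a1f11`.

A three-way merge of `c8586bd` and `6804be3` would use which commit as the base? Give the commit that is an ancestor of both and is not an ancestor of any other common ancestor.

Ancestors of c8586bd: {02b9d63, 4eaf74e, 724730e, c8586bd}.
Ancestors of 6804be3: {02b9d63, 4eaf74e, 6804be3, 724730e}.
Common ancestors: {02b9d63, 4eaf74e, 724730e}.
Among these, 4eaf74e is not an ancestor of any other common ancestor — it is the merge base.

4eaf74e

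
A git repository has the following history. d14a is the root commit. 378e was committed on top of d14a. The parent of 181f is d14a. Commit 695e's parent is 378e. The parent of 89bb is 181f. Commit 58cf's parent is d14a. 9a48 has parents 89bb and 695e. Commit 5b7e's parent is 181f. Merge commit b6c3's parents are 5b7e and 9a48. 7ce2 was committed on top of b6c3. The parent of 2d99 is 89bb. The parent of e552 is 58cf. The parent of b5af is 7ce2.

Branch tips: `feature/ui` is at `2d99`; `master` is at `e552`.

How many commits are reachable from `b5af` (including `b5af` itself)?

10

Walking parent pointers from b5af: reachable set = {181f, 378e, 5b7e, 695e, 7ce2, 89bb, 9a48, b5af, b6c3, d14a}.
That is 10 commits.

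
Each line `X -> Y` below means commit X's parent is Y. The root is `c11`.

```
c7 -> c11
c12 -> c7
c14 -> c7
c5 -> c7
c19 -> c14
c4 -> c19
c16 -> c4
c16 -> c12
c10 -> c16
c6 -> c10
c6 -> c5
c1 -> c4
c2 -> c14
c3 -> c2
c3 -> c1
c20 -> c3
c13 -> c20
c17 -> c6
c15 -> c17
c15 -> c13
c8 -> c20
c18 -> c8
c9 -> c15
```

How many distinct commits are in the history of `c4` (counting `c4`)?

Walking parent pointers from c4: reachable set = {c11, c14, c19, c4, c7}.
That is 5 commits.

5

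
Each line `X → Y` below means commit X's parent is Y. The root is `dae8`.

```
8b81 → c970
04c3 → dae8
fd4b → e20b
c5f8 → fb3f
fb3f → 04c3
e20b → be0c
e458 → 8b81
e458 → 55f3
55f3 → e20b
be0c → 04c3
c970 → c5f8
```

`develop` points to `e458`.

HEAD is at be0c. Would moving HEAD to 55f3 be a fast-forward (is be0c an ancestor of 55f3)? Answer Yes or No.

Yes

A fast-forward from be0c to 55f3 is possible iff be0c is an ancestor of 55f3.
Ancestors of 55f3: {04c3, 55f3, be0c, dae8, e20b}.
be0c is among them, so fast-forward is possible.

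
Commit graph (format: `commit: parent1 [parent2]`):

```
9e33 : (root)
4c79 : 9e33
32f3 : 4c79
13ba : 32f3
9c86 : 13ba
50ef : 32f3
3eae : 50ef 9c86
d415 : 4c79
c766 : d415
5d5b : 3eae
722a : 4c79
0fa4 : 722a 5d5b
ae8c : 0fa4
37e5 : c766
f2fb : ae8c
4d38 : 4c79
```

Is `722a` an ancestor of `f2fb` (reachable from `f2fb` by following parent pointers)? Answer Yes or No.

Ancestors of f2fb (commits reachable by following parents): {0fa4, 13ba, 32f3, 3eae, 4c79, 50ef, 5d5b, 722a, 9c86, 9e33, ae8c, f2fb}.
722a is in that set, so it is an ancestor of f2fb.

Yes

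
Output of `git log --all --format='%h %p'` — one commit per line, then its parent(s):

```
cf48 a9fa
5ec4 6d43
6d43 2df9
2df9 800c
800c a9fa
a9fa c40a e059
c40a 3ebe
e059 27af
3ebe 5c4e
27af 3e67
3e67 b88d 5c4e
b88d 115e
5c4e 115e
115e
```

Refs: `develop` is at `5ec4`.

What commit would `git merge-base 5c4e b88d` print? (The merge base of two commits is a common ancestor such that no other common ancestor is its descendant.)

Ancestors of 5c4e: {115e, 5c4e}.
Ancestors of b88d: {115e, b88d}.
Common ancestors: {115e}.
The only common ancestor is 115e, so it is the merge base.

115e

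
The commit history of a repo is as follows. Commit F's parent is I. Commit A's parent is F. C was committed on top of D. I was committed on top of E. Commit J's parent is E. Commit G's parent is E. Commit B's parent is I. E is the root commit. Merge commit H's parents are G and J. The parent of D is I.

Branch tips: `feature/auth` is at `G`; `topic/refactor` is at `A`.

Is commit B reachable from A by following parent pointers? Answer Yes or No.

Ancestors of A: {A, E, F, I}.
B is not in that set, so it is not an ancestor of A.

No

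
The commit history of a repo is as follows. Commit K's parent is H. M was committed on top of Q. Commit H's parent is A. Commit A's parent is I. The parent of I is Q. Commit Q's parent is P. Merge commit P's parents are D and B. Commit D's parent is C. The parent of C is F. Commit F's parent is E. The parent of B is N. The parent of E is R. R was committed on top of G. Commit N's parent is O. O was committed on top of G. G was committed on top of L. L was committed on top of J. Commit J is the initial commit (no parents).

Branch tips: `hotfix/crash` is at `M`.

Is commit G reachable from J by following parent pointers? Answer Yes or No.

No

Ancestors of J: {J}.
G is not in that set, so it is not an ancestor of J.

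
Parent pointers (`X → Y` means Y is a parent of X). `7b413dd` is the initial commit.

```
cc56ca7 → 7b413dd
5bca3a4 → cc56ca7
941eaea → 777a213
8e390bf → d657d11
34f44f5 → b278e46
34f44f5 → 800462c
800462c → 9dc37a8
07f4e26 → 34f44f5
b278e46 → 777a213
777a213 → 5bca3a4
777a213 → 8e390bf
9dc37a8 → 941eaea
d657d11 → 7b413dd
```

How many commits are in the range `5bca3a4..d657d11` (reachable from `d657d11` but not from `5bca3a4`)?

1

Reachable from d657d11: {7b413dd, d657d11}.
Reachable from 5bca3a4: {5bca3a4, 7b413dd, cc56ca7}.
In d657d11's history but not 5bca3a4's: {d657d11} — 1 commit.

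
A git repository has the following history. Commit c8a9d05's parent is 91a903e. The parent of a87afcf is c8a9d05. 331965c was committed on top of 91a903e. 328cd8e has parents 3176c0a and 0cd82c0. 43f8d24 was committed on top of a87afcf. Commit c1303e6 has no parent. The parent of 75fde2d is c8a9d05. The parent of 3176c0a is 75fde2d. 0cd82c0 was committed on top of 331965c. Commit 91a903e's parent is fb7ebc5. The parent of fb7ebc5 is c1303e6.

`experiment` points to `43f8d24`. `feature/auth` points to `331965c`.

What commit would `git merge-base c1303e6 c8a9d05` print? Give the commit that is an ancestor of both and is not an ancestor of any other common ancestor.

c1303e6

Ancestors of c1303e6: {c1303e6}.
Ancestors of c8a9d05: {91a903e, c1303e6, c8a9d05, fb7ebc5}.
Common ancestors: {c1303e6}.
The only common ancestor is c1303e6, so it is the merge base.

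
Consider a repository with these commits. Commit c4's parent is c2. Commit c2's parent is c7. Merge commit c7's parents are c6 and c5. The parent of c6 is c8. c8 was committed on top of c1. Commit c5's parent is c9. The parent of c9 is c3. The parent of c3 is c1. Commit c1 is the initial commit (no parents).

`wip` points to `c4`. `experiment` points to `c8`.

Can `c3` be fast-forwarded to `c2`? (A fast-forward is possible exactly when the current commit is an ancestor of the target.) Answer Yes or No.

Yes

A fast-forward from c3 to c2 is possible iff c3 is an ancestor of c2.
Ancestors of c2: {c1, c2, c3, c5, c6, c7, c8, c9}.
c3 is among them, so fast-forward is possible.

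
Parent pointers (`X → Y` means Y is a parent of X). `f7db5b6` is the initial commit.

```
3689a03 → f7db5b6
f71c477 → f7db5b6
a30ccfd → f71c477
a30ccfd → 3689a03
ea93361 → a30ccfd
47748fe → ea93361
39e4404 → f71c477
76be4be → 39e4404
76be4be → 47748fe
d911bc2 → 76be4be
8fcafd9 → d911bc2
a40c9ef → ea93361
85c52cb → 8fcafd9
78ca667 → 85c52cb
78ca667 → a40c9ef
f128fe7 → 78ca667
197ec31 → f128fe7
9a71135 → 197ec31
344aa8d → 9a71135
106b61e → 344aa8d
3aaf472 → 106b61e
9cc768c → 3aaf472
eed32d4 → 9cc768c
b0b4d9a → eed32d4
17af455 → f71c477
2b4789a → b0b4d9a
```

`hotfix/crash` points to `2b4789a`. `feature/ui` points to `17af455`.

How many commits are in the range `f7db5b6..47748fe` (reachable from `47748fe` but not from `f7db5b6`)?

5

Reachable from 47748fe: {3689a03, 47748fe, a30ccfd, ea93361, f71c477, f7db5b6}.
Reachable from f7db5b6: {f7db5b6}.
In 47748fe's history but not f7db5b6's: {3689a03, 47748fe, a30ccfd, ea93361, f71c477} — 5 commits.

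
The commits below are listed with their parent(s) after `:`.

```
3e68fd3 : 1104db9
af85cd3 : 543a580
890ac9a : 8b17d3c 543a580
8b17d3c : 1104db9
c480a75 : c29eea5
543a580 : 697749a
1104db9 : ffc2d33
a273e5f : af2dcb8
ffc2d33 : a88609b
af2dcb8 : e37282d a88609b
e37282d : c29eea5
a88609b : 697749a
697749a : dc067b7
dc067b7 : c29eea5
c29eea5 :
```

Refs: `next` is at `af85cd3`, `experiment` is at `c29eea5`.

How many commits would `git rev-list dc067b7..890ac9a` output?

7

Reachable from 890ac9a: {1104db9, 543a580, 697749a, 890ac9a, 8b17d3c, a88609b, c29eea5, dc067b7, ffc2d33}.
Reachable from dc067b7: {c29eea5, dc067b7}.
In 890ac9a's history but not dc067b7's: {1104db9, 543a580, 697749a, 890ac9a, 8b17d3c, a88609b, ffc2d33} — 7 commits.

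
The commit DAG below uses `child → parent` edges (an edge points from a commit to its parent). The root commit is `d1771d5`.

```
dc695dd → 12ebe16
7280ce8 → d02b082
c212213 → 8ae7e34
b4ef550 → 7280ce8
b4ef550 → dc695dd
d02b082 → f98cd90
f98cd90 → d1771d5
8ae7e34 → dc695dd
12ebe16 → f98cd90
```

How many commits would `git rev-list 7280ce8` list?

Walking parent pointers from 7280ce8: reachable set = {7280ce8, d02b082, d1771d5, f98cd90}.
That is 4 commits.

4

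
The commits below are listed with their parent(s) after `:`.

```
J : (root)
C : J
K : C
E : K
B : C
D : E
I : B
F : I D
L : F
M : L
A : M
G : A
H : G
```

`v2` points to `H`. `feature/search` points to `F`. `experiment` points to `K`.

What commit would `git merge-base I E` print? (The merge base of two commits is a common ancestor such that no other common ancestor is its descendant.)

C

Ancestors of I: {B, C, I, J}.
Ancestors of E: {C, E, J, K}.
Common ancestors: {C, J}.
Among these, C is not an ancestor of any other common ancestor — it is the merge base.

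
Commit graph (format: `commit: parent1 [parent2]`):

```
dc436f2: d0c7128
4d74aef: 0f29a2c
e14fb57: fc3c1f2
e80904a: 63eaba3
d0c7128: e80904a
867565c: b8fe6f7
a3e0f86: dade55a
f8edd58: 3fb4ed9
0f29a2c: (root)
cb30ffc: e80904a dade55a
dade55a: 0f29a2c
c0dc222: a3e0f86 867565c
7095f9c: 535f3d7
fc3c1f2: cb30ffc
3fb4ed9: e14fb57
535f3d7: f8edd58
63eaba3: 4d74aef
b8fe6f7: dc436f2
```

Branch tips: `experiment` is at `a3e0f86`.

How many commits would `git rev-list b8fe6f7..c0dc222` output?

4

Reachable from c0dc222: {0f29a2c, 4d74aef, 63eaba3, 867565c, a3e0f86, b8fe6f7, c0dc222, d0c7128, dade55a, dc436f2, e80904a}.
Reachable from b8fe6f7: {0f29a2c, 4d74aef, 63eaba3, b8fe6f7, d0c7128, dc436f2, e80904a}.
In c0dc222's history but not b8fe6f7's: {867565c, a3e0f86, c0dc222, dade55a} — 4 commits.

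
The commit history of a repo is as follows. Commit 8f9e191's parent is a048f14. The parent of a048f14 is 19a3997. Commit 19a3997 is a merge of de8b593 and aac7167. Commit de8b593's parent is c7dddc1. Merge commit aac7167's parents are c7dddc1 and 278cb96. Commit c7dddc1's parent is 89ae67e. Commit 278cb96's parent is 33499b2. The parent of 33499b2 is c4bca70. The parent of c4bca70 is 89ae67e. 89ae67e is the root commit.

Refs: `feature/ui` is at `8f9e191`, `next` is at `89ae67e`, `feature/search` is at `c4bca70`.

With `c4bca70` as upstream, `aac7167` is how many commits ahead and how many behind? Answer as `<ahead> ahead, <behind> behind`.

Reachable from aac7167: {278cb96, 33499b2, 89ae67e, aac7167, c4bca70, c7dddc1}.
Reachable from c4bca70: {89ae67e, c4bca70}.
Only in aac7167's history (ahead): {278cb96, 33499b2, aac7167, c7dddc1} — 4.
Only in c4bca70's history (behind): {} — 0.

4 ahead, 0 behind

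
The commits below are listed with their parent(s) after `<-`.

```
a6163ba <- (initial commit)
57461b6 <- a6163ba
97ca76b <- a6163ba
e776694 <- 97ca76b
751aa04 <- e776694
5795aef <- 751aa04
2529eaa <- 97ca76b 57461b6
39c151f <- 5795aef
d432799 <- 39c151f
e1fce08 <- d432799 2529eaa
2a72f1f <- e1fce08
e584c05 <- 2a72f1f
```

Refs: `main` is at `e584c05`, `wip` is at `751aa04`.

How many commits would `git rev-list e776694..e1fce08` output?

Reachable from e1fce08: {2529eaa, 39c151f, 57461b6, 5795aef, 751aa04, 97ca76b, a6163ba, d432799, e1fce08, e776694}.
Reachable from e776694: {97ca76b, a6163ba, e776694}.
In e1fce08's history but not e776694's: {2529eaa, 39c151f, 57461b6, 5795aef, 751aa04, d432799, e1fce08} — 7 commits.

7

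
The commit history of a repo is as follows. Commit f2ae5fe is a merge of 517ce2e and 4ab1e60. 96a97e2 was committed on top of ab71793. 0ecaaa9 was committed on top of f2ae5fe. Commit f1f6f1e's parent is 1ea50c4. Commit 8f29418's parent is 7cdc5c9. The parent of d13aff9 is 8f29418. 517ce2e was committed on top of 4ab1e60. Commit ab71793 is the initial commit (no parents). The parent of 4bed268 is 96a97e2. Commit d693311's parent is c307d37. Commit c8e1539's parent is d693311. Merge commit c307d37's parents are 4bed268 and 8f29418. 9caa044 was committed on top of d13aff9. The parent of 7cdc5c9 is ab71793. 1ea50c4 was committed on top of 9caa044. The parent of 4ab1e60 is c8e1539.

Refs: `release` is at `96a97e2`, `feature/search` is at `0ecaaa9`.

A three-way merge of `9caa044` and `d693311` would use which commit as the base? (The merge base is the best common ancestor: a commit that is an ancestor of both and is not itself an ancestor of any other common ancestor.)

Ancestors of 9caa044: {7cdc5c9, 8f29418, 9caa044, ab71793, d13aff9}.
Ancestors of d693311: {4bed268, 7cdc5c9, 8f29418, 96a97e2, ab71793, c307d37, d693311}.
Common ancestors: {7cdc5c9, 8f29418, ab71793}.
Among these, 8f29418 is not an ancestor of any other common ancestor — it is the merge base.

8f29418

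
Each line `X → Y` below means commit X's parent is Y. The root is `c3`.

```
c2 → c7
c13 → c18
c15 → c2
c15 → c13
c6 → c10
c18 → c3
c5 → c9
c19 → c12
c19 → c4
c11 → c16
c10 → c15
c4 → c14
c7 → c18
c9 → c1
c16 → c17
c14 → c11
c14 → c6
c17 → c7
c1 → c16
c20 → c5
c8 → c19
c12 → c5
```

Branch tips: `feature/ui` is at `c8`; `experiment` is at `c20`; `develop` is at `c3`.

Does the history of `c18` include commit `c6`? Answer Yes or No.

Ancestors of c18: {c18, c3}.
c6 is not in that set, so it is not an ancestor of c18.

No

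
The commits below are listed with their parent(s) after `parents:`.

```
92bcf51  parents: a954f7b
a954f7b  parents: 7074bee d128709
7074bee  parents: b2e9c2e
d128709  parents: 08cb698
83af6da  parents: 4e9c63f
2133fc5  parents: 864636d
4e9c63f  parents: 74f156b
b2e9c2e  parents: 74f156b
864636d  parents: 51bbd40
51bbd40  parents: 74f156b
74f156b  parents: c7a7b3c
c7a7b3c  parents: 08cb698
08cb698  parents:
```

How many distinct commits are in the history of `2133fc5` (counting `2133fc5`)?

Walking parent pointers from 2133fc5: reachable set = {08cb698, 2133fc5, 51bbd40, 74f156b, 864636d, c7a7b3c}.
That is 6 commits.

6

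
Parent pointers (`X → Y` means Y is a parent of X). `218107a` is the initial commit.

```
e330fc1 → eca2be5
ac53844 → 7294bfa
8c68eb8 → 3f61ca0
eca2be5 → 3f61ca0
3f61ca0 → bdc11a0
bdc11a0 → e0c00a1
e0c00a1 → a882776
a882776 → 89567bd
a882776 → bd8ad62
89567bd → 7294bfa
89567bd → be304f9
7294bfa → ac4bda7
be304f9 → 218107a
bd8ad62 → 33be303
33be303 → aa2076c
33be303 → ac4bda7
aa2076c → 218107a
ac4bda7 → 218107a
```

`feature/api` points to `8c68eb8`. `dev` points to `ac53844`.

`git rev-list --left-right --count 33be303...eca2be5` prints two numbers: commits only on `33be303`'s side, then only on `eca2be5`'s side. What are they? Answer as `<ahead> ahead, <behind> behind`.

0 ahead, 9 behind

Reachable from 33be303: {218107a, 33be303, aa2076c, ac4bda7}.
Reachable from eca2be5: {218107a, 33be303, 3f61ca0, 7294bfa, 89567bd, a882776, aa2076c, ac4bda7, bd8ad62, bdc11a0, be304f9, e0c00a1, eca2be5}.
Only in 33be303's history (ahead): {} — 0.
Only in eca2be5's history (behind): {3f61ca0, 7294bfa, 89567bd, a882776, bd8ad62, bdc11a0, be304f9, e0c00a1, eca2be5} — 9.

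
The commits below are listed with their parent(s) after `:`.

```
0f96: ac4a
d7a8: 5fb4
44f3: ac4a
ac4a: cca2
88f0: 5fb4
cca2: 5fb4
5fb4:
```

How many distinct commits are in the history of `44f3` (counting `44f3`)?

Walking parent pointers from 44f3: reachable set = {44f3, 5fb4, ac4a, cca2}.
That is 4 commits.

4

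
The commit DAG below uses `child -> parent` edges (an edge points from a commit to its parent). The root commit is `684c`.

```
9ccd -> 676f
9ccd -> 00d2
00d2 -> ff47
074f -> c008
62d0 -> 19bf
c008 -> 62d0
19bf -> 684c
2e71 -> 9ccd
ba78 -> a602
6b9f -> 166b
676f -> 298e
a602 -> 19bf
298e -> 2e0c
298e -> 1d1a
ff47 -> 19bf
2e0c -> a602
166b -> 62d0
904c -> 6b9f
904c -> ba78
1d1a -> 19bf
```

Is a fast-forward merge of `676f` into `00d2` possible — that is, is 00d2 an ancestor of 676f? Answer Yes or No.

No

A fast-forward from 00d2 to 676f is possible iff 00d2 is an ancestor of 676f.
Ancestors of 676f: {19bf, 1d1a, 298e, 2e0c, 676f, 684c, a602}.
00d2 is not among them, so fast-forward is not possible.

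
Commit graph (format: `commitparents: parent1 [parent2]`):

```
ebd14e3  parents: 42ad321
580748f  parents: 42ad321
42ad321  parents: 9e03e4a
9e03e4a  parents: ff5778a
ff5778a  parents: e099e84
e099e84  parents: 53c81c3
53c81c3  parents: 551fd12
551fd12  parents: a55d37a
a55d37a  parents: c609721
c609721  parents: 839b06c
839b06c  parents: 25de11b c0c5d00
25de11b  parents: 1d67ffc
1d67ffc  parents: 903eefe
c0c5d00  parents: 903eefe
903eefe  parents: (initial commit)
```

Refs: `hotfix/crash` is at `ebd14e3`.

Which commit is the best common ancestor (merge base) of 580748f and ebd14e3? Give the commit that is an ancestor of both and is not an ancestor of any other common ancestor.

Ancestors of 580748f: {1d67ffc, 25de11b, 42ad321, 53c81c3, 551fd12, 580748f, 839b06c, 903eefe, 9e03e4a, a55d37a, c0c5d00, c609721, e099e84, ff5778a}.
Ancestors of ebd14e3: {1d67ffc, 25de11b, 42ad321, 53c81c3, 551fd12, 839b06c, 903eefe, 9e03e4a, a55d37a, c0c5d00, c609721, e099e84, ebd14e3, ff5778a}.
Common ancestors: {1d67ffc, 25de11b, 42ad321, 53c81c3, 551fd12, 839b06c, 903eefe, 9e03e4a, a55d37a, c0c5d00, c609721, e099e84, ff5778a}.
Among these, 42ad321 is not an ancestor of any other common ancestor — it is the merge base.

42ad321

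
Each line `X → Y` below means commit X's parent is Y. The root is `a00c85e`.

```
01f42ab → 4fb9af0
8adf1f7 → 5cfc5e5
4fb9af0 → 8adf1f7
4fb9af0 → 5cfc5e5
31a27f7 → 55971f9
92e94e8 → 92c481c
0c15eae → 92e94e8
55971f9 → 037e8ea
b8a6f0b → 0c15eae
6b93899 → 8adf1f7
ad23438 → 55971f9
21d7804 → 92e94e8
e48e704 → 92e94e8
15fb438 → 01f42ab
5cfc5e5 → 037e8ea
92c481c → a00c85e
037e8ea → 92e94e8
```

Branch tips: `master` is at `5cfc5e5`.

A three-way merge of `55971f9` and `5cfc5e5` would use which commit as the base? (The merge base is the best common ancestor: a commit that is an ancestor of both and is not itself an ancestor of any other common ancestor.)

Ancestors of 55971f9: {037e8ea, 55971f9, 92c481c, 92e94e8, a00c85e}.
Ancestors of 5cfc5e5: {037e8ea, 5cfc5e5, 92c481c, 92e94e8, a00c85e}.
Common ancestors: {037e8ea, 92c481c, 92e94e8, a00c85e}.
Among these, 037e8ea is not an ancestor of any other common ancestor — it is the merge base.

037e8ea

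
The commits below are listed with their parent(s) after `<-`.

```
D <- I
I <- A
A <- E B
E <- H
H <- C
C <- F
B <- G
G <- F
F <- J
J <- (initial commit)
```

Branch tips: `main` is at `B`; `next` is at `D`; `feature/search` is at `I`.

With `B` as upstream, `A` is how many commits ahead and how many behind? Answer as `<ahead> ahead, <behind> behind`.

Reachable from A: {A, B, C, E, F, G, H, J}.
Reachable from B: {B, F, G, J}.
Only in A's history (ahead): {A, C, E, H} — 4.
Only in B's history (behind): {} — 0.

4 ahead, 0 behind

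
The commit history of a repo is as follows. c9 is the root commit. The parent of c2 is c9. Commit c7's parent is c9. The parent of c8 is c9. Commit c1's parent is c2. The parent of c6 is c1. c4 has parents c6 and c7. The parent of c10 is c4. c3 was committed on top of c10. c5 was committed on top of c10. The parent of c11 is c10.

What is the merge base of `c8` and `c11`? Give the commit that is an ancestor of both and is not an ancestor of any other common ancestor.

c9

Ancestors of c8: {c8, c9}.
Ancestors of c11: {c1, c10, c11, c2, c4, c6, c7, c9}.
Common ancestors: {c9}.
The only common ancestor is c9, so it is the merge base.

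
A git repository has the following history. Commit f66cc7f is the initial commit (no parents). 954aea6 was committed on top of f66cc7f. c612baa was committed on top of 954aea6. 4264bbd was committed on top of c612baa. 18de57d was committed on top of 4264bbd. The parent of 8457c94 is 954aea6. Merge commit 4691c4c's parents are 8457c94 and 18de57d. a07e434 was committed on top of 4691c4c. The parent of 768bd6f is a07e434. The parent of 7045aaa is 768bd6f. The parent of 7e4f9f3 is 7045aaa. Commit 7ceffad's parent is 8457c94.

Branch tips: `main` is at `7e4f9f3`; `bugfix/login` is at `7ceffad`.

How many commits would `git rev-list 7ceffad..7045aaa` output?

Reachable from 7045aaa: {18de57d, 4264bbd, 4691c4c, 7045aaa, 768bd6f, 8457c94, 954aea6, a07e434, c612baa, f66cc7f}.
Reachable from 7ceffad: {7ceffad, 8457c94, 954aea6, f66cc7f}.
In 7045aaa's history but not 7ceffad's: {18de57d, 4264bbd, 4691c4c, 7045aaa, 768bd6f, a07e434, c612baa} — 7 commits.

7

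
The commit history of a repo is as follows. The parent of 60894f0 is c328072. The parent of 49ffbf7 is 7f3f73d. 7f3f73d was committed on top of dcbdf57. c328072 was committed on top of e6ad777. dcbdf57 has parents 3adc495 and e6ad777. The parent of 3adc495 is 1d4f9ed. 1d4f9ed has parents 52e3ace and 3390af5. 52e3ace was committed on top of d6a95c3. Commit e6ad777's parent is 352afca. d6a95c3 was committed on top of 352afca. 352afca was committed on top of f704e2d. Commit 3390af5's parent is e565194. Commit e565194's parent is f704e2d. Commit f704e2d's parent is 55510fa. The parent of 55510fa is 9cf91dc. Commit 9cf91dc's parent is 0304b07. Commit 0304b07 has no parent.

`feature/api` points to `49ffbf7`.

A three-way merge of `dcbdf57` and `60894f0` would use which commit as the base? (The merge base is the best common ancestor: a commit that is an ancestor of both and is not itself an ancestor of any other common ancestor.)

e6ad777

Ancestors of dcbdf57: {0304b07, 1d4f9ed, 3390af5, 352afca, 3adc495, 52e3ace, 55510fa, 9cf91dc, d6a95c3, dcbdf57, e565194, e6ad777, f704e2d}.
Ancestors of 60894f0: {0304b07, 352afca, 55510fa, 60894f0, 9cf91dc, c328072, e6ad777, f704e2d}.
Common ancestors: {0304b07, 352afca, 55510fa, 9cf91dc, e6ad777, f704e2d}.
Among these, e6ad777 is not an ancestor of any other common ancestor — it is the merge base.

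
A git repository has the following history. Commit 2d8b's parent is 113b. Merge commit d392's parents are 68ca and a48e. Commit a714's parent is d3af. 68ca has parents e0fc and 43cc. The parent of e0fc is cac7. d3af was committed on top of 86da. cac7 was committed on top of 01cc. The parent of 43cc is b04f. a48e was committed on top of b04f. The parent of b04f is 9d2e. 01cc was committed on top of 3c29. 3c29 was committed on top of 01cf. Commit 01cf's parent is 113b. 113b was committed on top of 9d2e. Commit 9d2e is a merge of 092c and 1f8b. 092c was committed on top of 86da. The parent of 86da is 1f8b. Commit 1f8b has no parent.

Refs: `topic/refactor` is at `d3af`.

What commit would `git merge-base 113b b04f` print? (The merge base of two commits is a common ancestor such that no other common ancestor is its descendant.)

9d2e

Ancestors of 113b: {092c, 113b, 1f8b, 86da, 9d2e}.
Ancestors of b04f: {092c, 1f8b, 86da, 9d2e, b04f}.
Common ancestors: {092c, 1f8b, 86da, 9d2e}.
Among these, 9d2e is not an ancestor of any other common ancestor — it is the merge base.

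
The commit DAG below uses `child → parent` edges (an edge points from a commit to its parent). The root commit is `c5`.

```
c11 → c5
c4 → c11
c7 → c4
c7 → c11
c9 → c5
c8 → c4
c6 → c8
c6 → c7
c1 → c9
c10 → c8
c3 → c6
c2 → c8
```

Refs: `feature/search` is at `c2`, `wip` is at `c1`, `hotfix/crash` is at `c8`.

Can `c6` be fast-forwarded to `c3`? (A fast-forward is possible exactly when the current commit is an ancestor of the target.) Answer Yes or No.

Yes

A fast-forward from c6 to c3 is possible iff c6 is an ancestor of c3.
Ancestors of c3: {c11, c3, c4, c5, c6, c7, c8}.
c6 is among them, so fast-forward is possible.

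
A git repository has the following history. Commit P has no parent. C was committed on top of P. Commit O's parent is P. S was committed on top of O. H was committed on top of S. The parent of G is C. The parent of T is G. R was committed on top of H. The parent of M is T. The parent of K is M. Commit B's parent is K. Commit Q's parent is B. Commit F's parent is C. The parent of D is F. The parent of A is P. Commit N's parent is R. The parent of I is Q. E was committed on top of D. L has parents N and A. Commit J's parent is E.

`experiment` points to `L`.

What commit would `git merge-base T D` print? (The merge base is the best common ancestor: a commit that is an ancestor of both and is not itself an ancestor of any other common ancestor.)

C

Ancestors of T: {C, G, P, T}.
Ancestors of D: {C, D, F, P}.
Common ancestors: {C, P}.
Among these, C is not an ancestor of any other common ancestor — it is the merge base.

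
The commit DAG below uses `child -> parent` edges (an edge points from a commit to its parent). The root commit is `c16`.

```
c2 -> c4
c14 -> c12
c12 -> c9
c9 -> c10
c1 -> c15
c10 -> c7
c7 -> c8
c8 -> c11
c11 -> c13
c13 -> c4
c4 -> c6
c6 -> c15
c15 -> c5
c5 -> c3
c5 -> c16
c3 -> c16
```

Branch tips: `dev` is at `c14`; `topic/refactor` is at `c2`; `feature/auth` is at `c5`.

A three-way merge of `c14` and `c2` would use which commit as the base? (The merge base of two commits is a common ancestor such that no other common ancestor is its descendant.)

c4

Ancestors of c14: {c10, c11, c12, c13, c14, c15, c16, c3, c4, c5, c6, c7, c8, c9}.
Ancestors of c2: {c15, c16, c2, c3, c4, c5, c6}.
Common ancestors: {c15, c16, c3, c4, c5, c6}.
Among these, c4 is not an ancestor of any other common ancestor — it is the merge base.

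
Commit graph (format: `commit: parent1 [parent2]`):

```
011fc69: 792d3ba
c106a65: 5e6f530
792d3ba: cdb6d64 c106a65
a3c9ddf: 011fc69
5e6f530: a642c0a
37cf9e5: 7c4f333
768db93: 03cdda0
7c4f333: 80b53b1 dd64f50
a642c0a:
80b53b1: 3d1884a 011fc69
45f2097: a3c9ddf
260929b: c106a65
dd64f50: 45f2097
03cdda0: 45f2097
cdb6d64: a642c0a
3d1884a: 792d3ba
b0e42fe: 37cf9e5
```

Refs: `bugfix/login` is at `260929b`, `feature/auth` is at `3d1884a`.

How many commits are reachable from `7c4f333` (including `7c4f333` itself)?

12

Walking parent pointers from 7c4f333: reachable set = {011fc69, 3d1884a, 45f2097, 5e6f530, 792d3ba, 7c4f333, 80b53b1, a3c9ddf, a642c0a, c106a65, cdb6d64, dd64f50}.
That is 12 commits.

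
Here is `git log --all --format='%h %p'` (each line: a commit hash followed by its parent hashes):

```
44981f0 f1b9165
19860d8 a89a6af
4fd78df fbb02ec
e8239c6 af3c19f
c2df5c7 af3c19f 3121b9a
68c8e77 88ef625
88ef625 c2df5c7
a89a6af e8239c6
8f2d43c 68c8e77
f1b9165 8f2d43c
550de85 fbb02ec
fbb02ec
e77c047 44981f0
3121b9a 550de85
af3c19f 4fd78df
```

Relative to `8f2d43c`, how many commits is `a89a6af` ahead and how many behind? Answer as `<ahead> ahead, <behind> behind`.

2 ahead, 6 behind

Reachable from a89a6af: {4fd78df, a89a6af, af3c19f, e8239c6, fbb02ec}.
Reachable from 8f2d43c: {3121b9a, 4fd78df, 550de85, 68c8e77, 88ef625, 8f2d43c, af3c19f, c2df5c7, fbb02ec}.
Only in a89a6af's history (ahead): {a89a6af, e8239c6} — 2.
Only in 8f2d43c's history (behind): {3121b9a, 550de85, 68c8e77, 88ef625, 8f2d43c, c2df5c7} — 6.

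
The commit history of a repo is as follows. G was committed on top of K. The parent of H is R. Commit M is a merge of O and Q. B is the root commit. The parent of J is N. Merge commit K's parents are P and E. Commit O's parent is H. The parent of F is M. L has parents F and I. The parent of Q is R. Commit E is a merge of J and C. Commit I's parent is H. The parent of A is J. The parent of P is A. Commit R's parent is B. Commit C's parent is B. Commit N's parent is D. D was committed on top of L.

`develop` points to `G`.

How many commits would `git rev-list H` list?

Walking parent pointers from H: reachable set = {B, H, R}.
That is 3 commits.

3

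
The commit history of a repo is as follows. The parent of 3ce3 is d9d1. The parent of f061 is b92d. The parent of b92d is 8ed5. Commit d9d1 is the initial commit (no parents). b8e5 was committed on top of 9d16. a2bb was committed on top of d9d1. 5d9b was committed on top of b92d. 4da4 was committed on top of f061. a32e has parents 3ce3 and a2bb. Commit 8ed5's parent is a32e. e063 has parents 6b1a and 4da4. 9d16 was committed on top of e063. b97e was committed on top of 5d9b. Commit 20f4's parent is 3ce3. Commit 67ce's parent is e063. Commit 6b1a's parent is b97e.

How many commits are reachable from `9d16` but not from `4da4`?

5

Reachable from 9d16: {3ce3, 4da4, 5d9b, 6b1a, 8ed5, 9d16, a2bb, a32e, b92d, b97e, d9d1, e063, f061}.
Reachable from 4da4: {3ce3, 4da4, 8ed5, a2bb, a32e, b92d, d9d1, f061}.
In 9d16's history but not 4da4's: {5d9b, 6b1a, 9d16, b97e, e063} — 5 commits.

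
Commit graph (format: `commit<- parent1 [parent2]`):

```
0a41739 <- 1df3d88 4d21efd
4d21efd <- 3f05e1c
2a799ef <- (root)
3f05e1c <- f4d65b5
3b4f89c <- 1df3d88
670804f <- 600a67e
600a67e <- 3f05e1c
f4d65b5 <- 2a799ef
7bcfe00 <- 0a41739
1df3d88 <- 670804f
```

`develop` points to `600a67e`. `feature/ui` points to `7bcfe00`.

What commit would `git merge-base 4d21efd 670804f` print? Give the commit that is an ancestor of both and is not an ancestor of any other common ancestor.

Ancestors of 4d21efd: {2a799ef, 3f05e1c, 4d21efd, f4d65b5}.
Ancestors of 670804f: {2a799ef, 3f05e1c, 600a67e, 670804f, f4d65b5}.
Common ancestors: {2a799ef, 3f05e1c, f4d65b5}.
Among these, 3f05e1c is not an ancestor of any other common ancestor — it is the merge base.

3f05e1c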